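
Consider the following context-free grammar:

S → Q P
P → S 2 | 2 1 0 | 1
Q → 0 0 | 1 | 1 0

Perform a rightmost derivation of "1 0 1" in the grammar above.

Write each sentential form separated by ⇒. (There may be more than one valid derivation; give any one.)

S ⇒ Q P ⇒ Q 1 ⇒ 1 0 1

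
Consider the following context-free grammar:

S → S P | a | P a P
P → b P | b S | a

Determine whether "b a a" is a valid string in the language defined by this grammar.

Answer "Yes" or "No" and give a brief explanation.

No - no valid derivation exists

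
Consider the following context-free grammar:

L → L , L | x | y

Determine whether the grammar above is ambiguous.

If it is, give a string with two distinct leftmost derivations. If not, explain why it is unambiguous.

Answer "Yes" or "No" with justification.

Yes - the string 'y , x , y , x , x' has two distinct leftmost derivations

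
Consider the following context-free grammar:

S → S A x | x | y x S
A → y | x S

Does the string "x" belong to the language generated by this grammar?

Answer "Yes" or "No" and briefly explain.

Yes - a valid derivation exists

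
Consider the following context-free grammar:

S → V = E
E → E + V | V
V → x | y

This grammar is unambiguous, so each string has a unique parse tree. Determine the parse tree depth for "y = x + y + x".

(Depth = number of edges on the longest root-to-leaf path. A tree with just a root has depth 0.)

5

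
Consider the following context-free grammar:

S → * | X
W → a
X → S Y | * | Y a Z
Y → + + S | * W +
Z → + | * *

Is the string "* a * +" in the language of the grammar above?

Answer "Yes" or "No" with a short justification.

No - no valid derivation exists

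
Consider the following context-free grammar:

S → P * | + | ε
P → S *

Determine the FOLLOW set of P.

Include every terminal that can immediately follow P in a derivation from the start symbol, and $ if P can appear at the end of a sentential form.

We compute FOLLOW(P) using the standard algorithm.
FOLLOW(S) starts with {$}.
FIRST(P) = {*, +}
FIRST(S) = {*, +, ε}
FOLLOW(P) = {*}
FOLLOW(S) = {$, *}
Therefore, FOLLOW(P) = {*}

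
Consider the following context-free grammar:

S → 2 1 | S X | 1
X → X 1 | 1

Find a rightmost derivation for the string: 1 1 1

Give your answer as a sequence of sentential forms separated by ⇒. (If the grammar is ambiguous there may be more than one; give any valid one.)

S ⇒ S X ⇒ S X 1 ⇒ S 1 1 ⇒ 1 1 1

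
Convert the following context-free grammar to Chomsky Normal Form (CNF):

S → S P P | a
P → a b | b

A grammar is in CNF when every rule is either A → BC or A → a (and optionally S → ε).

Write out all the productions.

S → a; TA → a; TB → b; P → b; S → S X0; X0 → P P; P → TA TB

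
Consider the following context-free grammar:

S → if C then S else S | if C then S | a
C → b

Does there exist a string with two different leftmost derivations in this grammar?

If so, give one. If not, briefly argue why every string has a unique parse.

Yes - the string 'if b then if b then if b then a else a else a' has two distinct leftmost derivations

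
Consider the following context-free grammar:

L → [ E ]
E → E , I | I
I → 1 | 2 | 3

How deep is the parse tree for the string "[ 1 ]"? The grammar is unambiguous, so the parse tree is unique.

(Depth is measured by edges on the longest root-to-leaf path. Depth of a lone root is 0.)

3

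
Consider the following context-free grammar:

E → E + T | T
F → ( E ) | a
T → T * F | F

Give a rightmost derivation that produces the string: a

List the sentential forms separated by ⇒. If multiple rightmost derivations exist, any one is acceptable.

E ⇒ T ⇒ F ⇒ a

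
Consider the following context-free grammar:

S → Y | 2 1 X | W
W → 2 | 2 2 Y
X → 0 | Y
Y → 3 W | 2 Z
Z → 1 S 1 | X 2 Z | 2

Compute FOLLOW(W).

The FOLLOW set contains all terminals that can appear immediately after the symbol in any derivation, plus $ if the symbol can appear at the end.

We compute FOLLOW(W) using the standard algorithm.
FOLLOW(S) starts with {$}.
FIRST(S) = {2, 3}
FIRST(W) = {2}
FIRST(X) = {0, 2, 3}
FIRST(Y) = {2, 3}
FIRST(Z) = {0, 1, 2, 3}
FOLLOW(S) = {$, 1}
FOLLOW(W) = {$, 1, 2}
FOLLOW(X) = {$, 1, 2}
FOLLOW(Y) = {$, 1, 2}
FOLLOW(Z) = {$, 1, 2}
Therefore, FOLLOW(W) = {$, 1, 2}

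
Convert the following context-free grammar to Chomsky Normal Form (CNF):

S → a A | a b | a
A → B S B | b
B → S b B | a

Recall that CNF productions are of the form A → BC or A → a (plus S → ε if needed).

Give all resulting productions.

TA → a; TB → b; S → a; A → b; B → a; S → TA A; S → TA TB; A → B X0; X0 → S B; B → S X1; X1 → TB B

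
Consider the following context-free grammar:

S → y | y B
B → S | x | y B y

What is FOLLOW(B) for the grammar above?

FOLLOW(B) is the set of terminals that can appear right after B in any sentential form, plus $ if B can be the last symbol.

We compute FOLLOW(B) using the standard algorithm.
FOLLOW(S) starts with {$}.
FIRST(B) = {x, y}
FIRST(S) = {y}
FOLLOW(B) = {$, y}
FOLLOW(S) = {$, y}
Therefore, FOLLOW(B) = {$, y}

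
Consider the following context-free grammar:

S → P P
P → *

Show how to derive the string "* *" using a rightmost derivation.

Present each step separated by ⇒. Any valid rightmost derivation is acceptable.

S ⇒ P P ⇒ P * ⇒ * *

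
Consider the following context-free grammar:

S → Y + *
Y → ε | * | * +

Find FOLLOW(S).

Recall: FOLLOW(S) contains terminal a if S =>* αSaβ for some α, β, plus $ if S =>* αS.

We compute FOLLOW(S) using the standard algorithm.
FOLLOW(S) starts with {$}.
FIRST(S) = {*, +}
FIRST(Y) = {*, ε}
FOLLOW(S) = {$}
FOLLOW(Y) = {+}
Therefore, FOLLOW(S) = {$}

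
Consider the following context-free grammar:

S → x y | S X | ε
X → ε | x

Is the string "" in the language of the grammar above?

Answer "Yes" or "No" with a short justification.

Yes - a valid derivation exists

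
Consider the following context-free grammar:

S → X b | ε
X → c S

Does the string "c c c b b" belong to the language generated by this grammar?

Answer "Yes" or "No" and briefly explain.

No - no valid derivation exists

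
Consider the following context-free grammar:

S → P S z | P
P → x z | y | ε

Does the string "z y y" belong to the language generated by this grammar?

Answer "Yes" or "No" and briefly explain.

No - no valid derivation exists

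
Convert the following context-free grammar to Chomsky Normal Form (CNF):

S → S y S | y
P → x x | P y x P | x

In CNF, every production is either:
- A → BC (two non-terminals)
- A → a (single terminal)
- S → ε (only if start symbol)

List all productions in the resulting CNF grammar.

TY → y; S → y; TX → x; P → x; S → S X0; X0 → TY S; P → TX TX; P → P X1; X1 → TY X2; X2 → TX P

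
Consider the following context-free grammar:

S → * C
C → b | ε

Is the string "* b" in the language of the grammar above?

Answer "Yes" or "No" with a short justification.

Yes - a valid derivation exists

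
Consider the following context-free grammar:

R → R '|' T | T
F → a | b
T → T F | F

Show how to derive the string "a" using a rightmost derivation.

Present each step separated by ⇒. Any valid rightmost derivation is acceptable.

R ⇒ T ⇒ F ⇒ a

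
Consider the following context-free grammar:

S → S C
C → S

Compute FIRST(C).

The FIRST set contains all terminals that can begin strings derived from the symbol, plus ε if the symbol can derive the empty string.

We compute FIRST(C) using the standard algorithm.
FIRST(C) = {}
FIRST(S) = {}
Therefore, FIRST(C) = {}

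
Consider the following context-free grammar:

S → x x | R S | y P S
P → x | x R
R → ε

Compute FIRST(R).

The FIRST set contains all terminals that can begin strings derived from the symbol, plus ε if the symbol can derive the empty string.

We compute FIRST(R) using the standard algorithm.
FIRST(P) = {x}
FIRST(R) = {ε}
FIRST(S) = {x, y}
Therefore, FIRST(R) = {ε}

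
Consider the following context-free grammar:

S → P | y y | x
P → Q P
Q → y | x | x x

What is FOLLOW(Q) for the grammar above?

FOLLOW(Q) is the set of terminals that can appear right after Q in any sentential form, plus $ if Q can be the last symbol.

We compute FOLLOW(Q) using the standard algorithm.
FOLLOW(S) starts with {$}.
FIRST(P) = {x, y}
FIRST(Q) = {x, y}
FIRST(S) = {x, y}
FOLLOW(P) = {$}
FOLLOW(Q) = {x, y}
FOLLOW(S) = {$}
Therefore, FOLLOW(Q) = {x, y}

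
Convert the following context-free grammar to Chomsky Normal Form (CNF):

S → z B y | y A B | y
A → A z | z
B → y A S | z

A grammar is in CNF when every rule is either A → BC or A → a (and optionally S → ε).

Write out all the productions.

TZ → z; TY → y; S → y; A → z; B → z; S → TZ X0; X0 → B TY; S → TY X1; X1 → A B; A → A TZ; B → TY X2; X2 → A S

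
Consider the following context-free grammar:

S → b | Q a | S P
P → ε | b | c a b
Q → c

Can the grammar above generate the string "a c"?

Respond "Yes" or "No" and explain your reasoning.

No - no valid derivation exists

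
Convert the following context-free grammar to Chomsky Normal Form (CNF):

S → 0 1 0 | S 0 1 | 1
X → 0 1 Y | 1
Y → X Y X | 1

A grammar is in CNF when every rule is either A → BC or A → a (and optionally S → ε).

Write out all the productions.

T0 → 0; T1 → 1; S → 1; X → 1; Y → 1; S → T0 X0; X0 → T1 T0; S → S X1; X1 → T0 T1; X → T0 X2; X2 → T1 Y; Y → X X3; X3 → Y X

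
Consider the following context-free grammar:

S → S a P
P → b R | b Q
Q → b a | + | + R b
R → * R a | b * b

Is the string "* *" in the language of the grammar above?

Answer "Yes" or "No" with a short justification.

No - no valid derivation exists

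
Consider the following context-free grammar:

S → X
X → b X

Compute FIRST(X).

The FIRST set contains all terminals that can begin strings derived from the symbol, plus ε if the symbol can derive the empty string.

We compute FIRST(X) using the standard algorithm.
FIRST(S) = {b}
FIRST(X) = {b}
Therefore, FIRST(X) = {b}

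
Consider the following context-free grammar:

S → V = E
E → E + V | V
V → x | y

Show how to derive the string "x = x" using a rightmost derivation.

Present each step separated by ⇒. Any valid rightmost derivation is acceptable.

S ⇒ V = E ⇒ V = V ⇒ V = x ⇒ x = x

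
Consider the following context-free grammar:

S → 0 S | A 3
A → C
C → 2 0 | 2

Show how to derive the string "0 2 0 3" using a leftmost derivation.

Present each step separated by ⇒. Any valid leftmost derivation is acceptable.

S ⇒ 0 S ⇒ 0 A 3 ⇒ 0 C 3 ⇒ 0 2 0 3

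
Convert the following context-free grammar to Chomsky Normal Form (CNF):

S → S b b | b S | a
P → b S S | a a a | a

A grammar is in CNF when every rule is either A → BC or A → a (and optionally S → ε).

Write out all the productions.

TB → b; S → a; TA → a; P → a; S → S X0; X0 → TB TB; S → TB S; P → TB X1; X1 → S S; P → TA X2; X2 → TA TA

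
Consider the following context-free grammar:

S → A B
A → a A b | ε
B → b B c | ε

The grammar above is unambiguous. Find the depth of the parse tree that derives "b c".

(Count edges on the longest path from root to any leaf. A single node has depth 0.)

3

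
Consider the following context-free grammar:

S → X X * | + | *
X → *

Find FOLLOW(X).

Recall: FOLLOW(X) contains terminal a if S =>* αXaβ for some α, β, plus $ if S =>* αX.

We compute FOLLOW(X) using the standard algorithm.
FOLLOW(S) starts with {$}.
FIRST(S) = {*, +}
FIRST(X) = {*}
FOLLOW(S) = {$}
FOLLOW(X) = {*}
Therefore, FOLLOW(X) = {*}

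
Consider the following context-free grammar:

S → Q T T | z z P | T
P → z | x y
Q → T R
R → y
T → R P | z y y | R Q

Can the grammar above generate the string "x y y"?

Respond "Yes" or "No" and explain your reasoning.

No - no valid derivation exists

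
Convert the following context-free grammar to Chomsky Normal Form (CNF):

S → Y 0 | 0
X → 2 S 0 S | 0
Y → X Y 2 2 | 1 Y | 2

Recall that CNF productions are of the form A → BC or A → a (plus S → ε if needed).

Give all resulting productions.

T0 → 0; S → 0; T2 → 2; X → 0; T1 → 1; Y → 2; S → Y T0; X → T2 X0; X0 → S X1; X1 → T0 S; Y → X X2; X2 → Y X3; X3 → T2 T2; Y → T1 Y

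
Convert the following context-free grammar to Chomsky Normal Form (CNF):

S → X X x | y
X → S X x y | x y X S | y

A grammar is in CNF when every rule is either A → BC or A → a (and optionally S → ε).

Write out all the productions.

TX → x; S → y; TY → y; X → y; S → X X0; X0 → X TX; X → S X1; X1 → X X2; X2 → TX TY; X → TX X3; X3 → TY X4; X4 → X S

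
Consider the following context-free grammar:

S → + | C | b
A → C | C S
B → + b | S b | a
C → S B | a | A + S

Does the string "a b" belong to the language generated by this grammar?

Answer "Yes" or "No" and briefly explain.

No - no valid derivation exists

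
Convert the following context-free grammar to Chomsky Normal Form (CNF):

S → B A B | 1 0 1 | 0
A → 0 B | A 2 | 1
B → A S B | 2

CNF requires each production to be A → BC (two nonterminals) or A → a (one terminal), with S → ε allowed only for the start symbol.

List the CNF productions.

T1 → 1; T0 → 0; S → 0; T2 → 2; A → 1; B → 2; S → B X0; X0 → A B; S → T1 X1; X1 → T0 T1; A → T0 B; A → A T2; B → A X2; X2 → S B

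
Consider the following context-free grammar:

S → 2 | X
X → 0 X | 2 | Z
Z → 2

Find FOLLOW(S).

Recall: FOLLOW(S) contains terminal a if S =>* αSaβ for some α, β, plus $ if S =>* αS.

We compute FOLLOW(S) using the standard algorithm.
FOLLOW(S) starts with {$}.
FIRST(S) = {0, 2}
FIRST(X) = {0, 2}
FIRST(Z) = {2}
FOLLOW(S) = {$}
FOLLOW(X) = {$}
FOLLOW(Z) = {$}
Therefore, FOLLOW(S) = {$}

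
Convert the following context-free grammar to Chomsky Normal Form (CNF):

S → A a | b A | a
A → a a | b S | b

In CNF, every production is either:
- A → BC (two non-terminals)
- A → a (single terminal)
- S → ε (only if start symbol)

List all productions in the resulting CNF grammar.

TA → a; TB → b; S → a; A → b; S → A TA; S → TB A; A → TA TA; A → TB S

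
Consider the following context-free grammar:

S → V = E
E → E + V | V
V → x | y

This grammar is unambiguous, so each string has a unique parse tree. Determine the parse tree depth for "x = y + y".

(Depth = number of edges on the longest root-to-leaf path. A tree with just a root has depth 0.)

4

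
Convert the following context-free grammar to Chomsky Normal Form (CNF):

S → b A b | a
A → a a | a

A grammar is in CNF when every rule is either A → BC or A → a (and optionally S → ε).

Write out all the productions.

TB → b; S → a; TA → a; A → a; S → TB X0; X0 → A TB; A → TA TA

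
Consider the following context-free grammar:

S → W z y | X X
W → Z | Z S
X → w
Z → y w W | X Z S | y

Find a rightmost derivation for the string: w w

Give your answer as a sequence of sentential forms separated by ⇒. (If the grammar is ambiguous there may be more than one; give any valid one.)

S ⇒ X X ⇒ X w ⇒ w w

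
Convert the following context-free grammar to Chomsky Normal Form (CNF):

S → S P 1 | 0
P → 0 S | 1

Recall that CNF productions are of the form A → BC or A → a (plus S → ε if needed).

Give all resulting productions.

T1 → 1; S → 0; T0 → 0; P → 1; S → S X0; X0 → P T1; P → T0 S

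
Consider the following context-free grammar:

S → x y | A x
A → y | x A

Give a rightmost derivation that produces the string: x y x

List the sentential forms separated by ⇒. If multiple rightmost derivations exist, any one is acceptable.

S ⇒ A x ⇒ x A x ⇒ x y x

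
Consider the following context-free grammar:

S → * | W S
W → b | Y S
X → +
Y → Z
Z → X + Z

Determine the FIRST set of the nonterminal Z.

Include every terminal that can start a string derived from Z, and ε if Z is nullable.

We compute FIRST(Z) using the standard algorithm.
FIRST(S) = {*, +, b}
FIRST(W) = {+, b}
FIRST(X) = {+}
FIRST(Y) = {+}
FIRST(Z) = {+}
Therefore, FIRST(Z) = {+}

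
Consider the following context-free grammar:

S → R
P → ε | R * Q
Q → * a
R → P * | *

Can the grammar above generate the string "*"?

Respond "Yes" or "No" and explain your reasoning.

Yes - a valid derivation exists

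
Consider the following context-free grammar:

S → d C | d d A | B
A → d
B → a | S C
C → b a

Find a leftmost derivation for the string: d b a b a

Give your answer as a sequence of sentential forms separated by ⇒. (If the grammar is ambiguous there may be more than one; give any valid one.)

S ⇒ B ⇒ S C ⇒ d C C ⇒ d b a C ⇒ d b a b a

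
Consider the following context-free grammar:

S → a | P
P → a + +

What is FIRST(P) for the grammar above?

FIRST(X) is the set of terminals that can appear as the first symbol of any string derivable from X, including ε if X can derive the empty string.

We compute FIRST(P) using the standard algorithm.
FIRST(P) = {a}
FIRST(S) = {a}
Therefore, FIRST(P) = {a}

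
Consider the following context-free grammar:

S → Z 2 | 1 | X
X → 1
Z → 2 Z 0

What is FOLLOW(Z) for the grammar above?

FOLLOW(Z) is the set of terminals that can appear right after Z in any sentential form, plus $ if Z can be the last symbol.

We compute FOLLOW(Z) using the standard algorithm.
FOLLOW(S) starts with {$}.
FIRST(S) = {1, 2}
FIRST(X) = {1}
FIRST(Z) = {2}
FOLLOW(S) = {$}
FOLLOW(X) = {$}
FOLLOW(Z) = {0, 2}
Therefore, FOLLOW(Z) = {0, 2}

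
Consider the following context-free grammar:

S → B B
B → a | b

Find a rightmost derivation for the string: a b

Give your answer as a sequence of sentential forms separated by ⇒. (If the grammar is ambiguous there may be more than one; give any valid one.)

S ⇒ B B ⇒ B b ⇒ a b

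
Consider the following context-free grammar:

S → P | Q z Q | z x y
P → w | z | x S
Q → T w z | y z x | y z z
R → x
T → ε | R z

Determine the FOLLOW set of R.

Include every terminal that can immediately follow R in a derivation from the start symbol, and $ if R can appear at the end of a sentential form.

We compute FOLLOW(R) using the standard algorithm.
FOLLOW(S) starts with {$}.
FIRST(P) = {w, x, z}
FIRST(Q) = {w, x, y}
FIRST(R) = {x}
FIRST(S) = {w, x, y, z}
FIRST(T) = {x, ε}
FOLLOW(P) = {$}
FOLLOW(Q) = {$, z}
FOLLOW(R) = {z}
FOLLOW(S) = {$}
FOLLOW(T) = {w}
Therefore, FOLLOW(R) = {z}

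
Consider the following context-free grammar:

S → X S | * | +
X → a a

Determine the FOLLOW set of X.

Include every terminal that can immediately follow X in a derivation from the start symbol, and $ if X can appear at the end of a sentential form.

We compute FOLLOW(X) using the standard algorithm.
FOLLOW(S) starts with {$}.
FIRST(S) = {*, +, a}
FIRST(X) = {a}
FOLLOW(S) = {$}
FOLLOW(X) = {*, +, a}
Therefore, FOLLOW(X) = {*, +, a}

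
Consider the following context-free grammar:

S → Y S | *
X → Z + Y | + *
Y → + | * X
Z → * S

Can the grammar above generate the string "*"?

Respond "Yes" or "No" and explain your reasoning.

Yes - a valid derivation exists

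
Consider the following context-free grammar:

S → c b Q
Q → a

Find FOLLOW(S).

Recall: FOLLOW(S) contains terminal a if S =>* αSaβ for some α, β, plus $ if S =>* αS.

We compute FOLLOW(S) using the standard algorithm.
FOLLOW(S) starts with {$}.
FIRST(Q) = {a}
FIRST(S) = {c}
FOLLOW(Q) = {$}
FOLLOW(S) = {$}
Therefore, FOLLOW(S) = {$}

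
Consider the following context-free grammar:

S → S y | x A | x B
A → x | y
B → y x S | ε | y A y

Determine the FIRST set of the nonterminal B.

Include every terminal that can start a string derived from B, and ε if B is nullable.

We compute FIRST(B) using the standard algorithm.
FIRST(A) = {x, y}
FIRST(B) = {y, ε}
FIRST(S) = {x}
Therefore, FIRST(B) = {y, ε}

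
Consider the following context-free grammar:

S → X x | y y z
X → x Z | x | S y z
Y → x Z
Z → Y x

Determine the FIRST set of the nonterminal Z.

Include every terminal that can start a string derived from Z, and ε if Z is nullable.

We compute FIRST(Z) using the standard algorithm.
FIRST(S) = {x, y}
FIRST(X) = {x, y}
FIRST(Y) = {x}
FIRST(Z) = {x}
Therefore, FIRST(Z) = {x}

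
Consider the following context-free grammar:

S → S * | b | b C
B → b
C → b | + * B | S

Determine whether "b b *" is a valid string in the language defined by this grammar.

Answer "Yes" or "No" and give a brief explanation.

Yes - a valid derivation exists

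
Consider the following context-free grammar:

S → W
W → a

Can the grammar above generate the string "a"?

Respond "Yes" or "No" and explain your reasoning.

Yes - a valid derivation exists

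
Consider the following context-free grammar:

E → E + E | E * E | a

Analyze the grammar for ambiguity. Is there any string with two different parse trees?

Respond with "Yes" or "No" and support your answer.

Yes - the string 'a + a + a * a * a + a' has two distinct parse trees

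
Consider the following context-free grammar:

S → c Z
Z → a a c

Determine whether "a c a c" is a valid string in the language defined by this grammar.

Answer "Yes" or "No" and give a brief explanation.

No - no valid derivation exists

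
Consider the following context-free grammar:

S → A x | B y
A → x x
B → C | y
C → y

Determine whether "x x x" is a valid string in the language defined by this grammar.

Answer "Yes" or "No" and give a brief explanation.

Yes - a valid derivation exists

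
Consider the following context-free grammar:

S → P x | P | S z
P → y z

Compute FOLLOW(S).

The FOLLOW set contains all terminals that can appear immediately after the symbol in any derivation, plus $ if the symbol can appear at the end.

We compute FOLLOW(S) using the standard algorithm.
FOLLOW(S) starts with {$}.
FIRST(P) = {y}
FIRST(S) = {y}
FOLLOW(P) = {$, x, z}
FOLLOW(S) = {$, z}
Therefore, FOLLOW(S) = {$, z}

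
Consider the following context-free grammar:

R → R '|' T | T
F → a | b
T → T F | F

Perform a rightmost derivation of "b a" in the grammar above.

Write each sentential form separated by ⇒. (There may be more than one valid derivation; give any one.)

R ⇒ T ⇒ T F ⇒ T a ⇒ F a ⇒ b a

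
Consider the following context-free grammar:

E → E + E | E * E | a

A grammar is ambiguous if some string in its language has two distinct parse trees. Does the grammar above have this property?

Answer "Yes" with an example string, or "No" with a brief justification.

Yes - the string 'a + a * a * a * a + a' has two distinct parse trees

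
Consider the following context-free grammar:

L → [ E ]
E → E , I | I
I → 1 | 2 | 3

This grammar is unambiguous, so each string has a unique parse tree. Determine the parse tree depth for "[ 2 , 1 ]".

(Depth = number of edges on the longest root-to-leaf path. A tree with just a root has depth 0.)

4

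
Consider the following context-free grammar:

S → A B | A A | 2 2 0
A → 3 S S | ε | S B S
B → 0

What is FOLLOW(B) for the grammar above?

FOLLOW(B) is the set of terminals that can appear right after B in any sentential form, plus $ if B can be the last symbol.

We compute FOLLOW(B) using the standard algorithm.
FOLLOW(S) starts with {$}.
FIRST(A) = {0, 2, 3, ε}
FIRST(B) = {0}
FIRST(S) = {0, 2, 3, ε}
FOLLOW(A) = {$, 0, 2, 3}
FOLLOW(B) = {$, 0, 2, 3}
FOLLOW(S) = {$, 0, 2, 3}
Therefore, FOLLOW(B) = {$, 0, 2, 3}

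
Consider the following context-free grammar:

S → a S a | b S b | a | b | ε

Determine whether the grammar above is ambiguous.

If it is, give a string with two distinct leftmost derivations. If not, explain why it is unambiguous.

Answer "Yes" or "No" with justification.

No - the grammar is unambiguous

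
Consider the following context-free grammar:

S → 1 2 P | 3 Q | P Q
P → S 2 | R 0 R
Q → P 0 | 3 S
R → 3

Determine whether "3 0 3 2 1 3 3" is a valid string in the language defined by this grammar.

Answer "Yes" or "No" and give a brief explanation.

No - no valid derivation exists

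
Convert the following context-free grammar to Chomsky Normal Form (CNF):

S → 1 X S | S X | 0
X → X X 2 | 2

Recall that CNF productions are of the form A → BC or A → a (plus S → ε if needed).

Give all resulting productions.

T1 → 1; S → 0; T2 → 2; X → 2; S → T1 X0; X0 → X S; S → S X; X → X X1; X1 → X T2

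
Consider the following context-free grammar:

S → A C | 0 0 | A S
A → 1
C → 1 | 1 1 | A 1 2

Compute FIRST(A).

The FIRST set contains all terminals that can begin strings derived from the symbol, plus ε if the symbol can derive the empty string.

We compute FIRST(A) using the standard algorithm.
FIRST(A) = {1}
FIRST(C) = {1}
FIRST(S) = {0, 1}
Therefore, FIRST(A) = {1}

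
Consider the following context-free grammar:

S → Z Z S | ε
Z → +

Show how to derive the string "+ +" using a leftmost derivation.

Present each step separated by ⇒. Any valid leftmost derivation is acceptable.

S ⇒ Z Z S ⇒ + Z S ⇒ + + S ⇒ + +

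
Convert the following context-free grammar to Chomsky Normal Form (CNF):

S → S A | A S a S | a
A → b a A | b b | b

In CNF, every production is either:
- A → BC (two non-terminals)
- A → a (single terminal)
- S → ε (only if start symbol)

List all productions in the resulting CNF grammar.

TA → a; S → a; TB → b; A → b; S → S A; S → A X0; X0 → S X1; X1 → TA S; A → TB X2; X2 → TA A; A → TB TB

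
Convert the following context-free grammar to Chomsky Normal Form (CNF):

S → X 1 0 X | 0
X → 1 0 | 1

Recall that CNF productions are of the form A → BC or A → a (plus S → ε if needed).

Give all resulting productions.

T1 → 1; T0 → 0; S → 0; X → 1; S → X X0; X0 → T1 X1; X1 → T0 X; X → T1 T0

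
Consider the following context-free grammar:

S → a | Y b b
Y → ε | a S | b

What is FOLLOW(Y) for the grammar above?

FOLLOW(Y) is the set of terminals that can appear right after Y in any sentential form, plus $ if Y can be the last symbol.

We compute FOLLOW(Y) using the standard algorithm.
FOLLOW(S) starts with {$}.
FIRST(S) = {a, b}
FIRST(Y) = {a, b, ε}
FOLLOW(S) = {$, b}
FOLLOW(Y) = {b}
Therefore, FOLLOW(Y) = {b}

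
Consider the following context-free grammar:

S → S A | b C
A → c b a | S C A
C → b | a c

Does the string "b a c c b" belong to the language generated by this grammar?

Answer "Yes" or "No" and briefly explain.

No - no valid derivation exists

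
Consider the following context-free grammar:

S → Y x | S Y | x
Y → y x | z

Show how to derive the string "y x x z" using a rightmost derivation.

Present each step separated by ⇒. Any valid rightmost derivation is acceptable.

S ⇒ S Y ⇒ S z ⇒ Y x z ⇒ y x x z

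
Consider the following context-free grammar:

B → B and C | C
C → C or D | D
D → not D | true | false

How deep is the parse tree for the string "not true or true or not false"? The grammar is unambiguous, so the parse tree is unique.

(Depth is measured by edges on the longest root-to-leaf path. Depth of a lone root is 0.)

6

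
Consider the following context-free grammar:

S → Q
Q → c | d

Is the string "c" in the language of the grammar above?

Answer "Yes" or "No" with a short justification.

Yes - a valid derivation exists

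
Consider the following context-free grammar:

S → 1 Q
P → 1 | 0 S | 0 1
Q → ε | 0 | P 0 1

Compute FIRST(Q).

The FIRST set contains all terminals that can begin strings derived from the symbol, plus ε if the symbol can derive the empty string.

We compute FIRST(Q) using the standard algorithm.
FIRST(P) = {0, 1}
FIRST(Q) = {0, 1, ε}
FIRST(S) = {1}
Therefore, FIRST(Q) = {0, 1, ε}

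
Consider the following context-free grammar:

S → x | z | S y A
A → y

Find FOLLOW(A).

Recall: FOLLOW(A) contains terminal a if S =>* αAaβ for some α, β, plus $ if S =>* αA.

We compute FOLLOW(A) using the standard algorithm.
FOLLOW(S) starts with {$}.
FIRST(A) = {y}
FIRST(S) = {x, z}
FOLLOW(A) = {$, y}
FOLLOW(S) = {$, y}
Therefore, FOLLOW(A) = {$, y}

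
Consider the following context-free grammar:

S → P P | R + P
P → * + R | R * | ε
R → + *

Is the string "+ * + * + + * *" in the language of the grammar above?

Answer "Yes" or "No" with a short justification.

No - no valid derivation exists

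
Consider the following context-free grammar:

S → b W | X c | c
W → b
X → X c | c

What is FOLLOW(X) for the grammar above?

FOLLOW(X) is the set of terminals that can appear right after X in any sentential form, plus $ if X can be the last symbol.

We compute FOLLOW(X) using the standard algorithm.
FOLLOW(S) starts with {$}.
FIRST(S) = {b, c}
FIRST(W) = {b}
FIRST(X) = {c}
FOLLOW(S) = {$}
FOLLOW(W) = {$}
FOLLOW(X) = {c}
Therefore, FOLLOW(X) = {c}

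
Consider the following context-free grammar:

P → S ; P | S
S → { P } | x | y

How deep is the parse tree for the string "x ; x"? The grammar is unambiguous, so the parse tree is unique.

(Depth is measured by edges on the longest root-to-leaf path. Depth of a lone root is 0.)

3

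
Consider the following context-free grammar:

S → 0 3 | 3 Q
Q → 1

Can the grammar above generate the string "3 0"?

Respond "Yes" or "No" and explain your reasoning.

No - no valid derivation exists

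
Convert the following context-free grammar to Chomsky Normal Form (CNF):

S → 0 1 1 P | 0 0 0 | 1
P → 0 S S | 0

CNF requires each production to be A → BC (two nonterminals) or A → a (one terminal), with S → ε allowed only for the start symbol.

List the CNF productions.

T0 → 0; T1 → 1; S → 1; P → 0; S → T0 X0; X0 → T1 X1; X1 → T1 P; S → T0 X2; X2 → T0 T0; P → T0 X3; X3 → S S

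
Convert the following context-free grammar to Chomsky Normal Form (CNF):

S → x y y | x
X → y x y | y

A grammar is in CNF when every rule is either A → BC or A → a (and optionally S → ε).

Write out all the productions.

TX → x; TY → y; S → x; X → y; S → TX X0; X0 → TY TY; X → TY X1; X1 → TX TY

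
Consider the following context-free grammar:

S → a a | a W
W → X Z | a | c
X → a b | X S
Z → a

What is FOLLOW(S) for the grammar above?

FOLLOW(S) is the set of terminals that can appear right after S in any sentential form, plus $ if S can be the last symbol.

We compute FOLLOW(S) using the standard algorithm.
FOLLOW(S) starts with {$}.
FIRST(S) = {a}
FIRST(W) = {a, c}
FIRST(X) = {a}
FIRST(Z) = {a}
FOLLOW(S) = {$, a}
FOLLOW(W) = {$, a}
FOLLOW(X) = {a}
FOLLOW(Z) = {$, a}
Therefore, FOLLOW(S) = {$, a}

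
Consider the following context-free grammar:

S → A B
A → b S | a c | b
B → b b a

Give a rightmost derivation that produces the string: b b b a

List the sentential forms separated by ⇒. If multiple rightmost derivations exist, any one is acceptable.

S ⇒ A B ⇒ A b b a ⇒ b b b a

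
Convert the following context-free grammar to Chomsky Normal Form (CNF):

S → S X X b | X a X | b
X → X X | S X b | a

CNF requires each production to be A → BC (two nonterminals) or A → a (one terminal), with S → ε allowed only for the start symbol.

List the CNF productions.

TB → b; TA → a; S → b; X → a; S → S X0; X0 → X X1; X1 → X TB; S → X X2; X2 → TA X; X → X X; X → S X3; X3 → X TB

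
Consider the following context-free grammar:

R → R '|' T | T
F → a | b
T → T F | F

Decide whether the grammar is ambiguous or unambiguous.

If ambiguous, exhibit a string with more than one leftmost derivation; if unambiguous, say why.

Unambiguous - every string in the language has a unique leftmost derivation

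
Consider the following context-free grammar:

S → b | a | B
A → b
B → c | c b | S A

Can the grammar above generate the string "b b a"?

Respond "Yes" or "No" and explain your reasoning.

No - no valid derivation exists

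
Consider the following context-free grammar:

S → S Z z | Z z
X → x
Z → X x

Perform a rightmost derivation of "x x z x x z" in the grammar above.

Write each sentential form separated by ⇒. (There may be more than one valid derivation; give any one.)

S ⇒ S Z z ⇒ S X x z ⇒ S x x z ⇒ Z z x x z ⇒ X x z x x z ⇒ x x z x x z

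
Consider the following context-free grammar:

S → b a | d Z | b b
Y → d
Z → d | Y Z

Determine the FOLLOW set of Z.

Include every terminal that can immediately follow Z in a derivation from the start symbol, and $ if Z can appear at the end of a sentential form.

We compute FOLLOW(Z) using the standard algorithm.
FOLLOW(S) starts with {$}.
FIRST(S) = {b, d}
FIRST(Y) = {d}
FIRST(Z) = {d}
FOLLOW(S) = {$}
FOLLOW(Y) = {d}
FOLLOW(Z) = {$}
Therefore, FOLLOW(Z) = {$}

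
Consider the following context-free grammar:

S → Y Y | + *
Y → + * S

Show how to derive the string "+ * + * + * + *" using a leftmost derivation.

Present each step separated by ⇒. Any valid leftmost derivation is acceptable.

S ⇒ Y Y ⇒ + * S Y ⇒ + * + * Y ⇒ + * + * + * S ⇒ + * + * + * + *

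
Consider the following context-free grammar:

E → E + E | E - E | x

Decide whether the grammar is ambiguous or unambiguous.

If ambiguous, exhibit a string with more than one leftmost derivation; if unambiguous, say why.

Ambiguous - the string 'x - x - x' has two distinct leftmost derivations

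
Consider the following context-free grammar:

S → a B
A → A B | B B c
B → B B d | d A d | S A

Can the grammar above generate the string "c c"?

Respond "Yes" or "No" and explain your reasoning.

No - no valid derivation exists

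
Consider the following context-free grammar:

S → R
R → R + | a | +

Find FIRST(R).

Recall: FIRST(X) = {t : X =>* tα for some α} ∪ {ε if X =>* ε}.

We compute FIRST(R) using the standard algorithm.
FIRST(R) = {+, a}
FIRST(S) = {+, a}
Therefore, FIRST(R) = {+, a}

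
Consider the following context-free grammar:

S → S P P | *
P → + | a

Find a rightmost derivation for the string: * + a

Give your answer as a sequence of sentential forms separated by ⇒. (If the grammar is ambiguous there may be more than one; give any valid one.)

S ⇒ S P P ⇒ S P a ⇒ S + a ⇒ * + a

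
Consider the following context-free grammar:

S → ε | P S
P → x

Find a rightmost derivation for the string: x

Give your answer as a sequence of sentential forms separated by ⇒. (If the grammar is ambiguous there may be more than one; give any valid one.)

S ⇒ P S ⇒ P ⇒ x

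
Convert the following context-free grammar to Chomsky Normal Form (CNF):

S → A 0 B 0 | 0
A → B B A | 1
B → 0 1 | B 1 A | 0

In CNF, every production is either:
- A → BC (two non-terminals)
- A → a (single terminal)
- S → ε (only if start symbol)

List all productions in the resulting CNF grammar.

T0 → 0; S → 0; A → 1; T1 → 1; B → 0; S → A X0; X0 → T0 X1; X1 → B T0; A → B X2; X2 → B A; B → T0 T1; B → B X3; X3 → T1 A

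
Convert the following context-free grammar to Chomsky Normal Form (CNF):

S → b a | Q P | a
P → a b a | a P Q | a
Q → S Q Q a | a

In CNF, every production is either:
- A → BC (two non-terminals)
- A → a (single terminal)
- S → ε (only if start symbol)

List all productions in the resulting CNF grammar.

TB → b; TA → a; S → a; P → a; Q → a; S → TB TA; S → Q P; P → TA X0; X0 → TB TA; P → TA X1; X1 → P Q; Q → S X2; X2 → Q X3; X3 → Q TA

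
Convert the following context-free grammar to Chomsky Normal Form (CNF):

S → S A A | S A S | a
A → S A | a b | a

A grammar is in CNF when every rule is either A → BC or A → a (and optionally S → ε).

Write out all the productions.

S → a; TA → a; TB → b; A → a; S → S X0; X0 → A A; S → S X1; X1 → A S; A → S A; A → TA TB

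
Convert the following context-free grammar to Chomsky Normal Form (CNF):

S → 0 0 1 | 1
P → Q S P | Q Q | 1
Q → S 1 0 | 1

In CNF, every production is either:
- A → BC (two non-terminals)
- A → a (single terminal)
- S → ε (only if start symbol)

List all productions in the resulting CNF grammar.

T0 → 0; T1 → 1; S → 1; P → 1; Q → 1; S → T0 X0; X0 → T0 T1; P → Q X1; X1 → S P; P → Q Q; Q → S X2; X2 → T1 T0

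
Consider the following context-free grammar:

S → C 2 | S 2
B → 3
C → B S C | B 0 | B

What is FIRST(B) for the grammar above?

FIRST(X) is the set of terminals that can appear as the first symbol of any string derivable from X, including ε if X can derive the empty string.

We compute FIRST(B) using the standard algorithm.
FIRST(B) = {3}
FIRST(C) = {3}
FIRST(S) = {3}
Therefore, FIRST(B) = {3}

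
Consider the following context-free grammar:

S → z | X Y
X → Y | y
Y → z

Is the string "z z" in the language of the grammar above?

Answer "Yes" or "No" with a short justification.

Yes - a valid derivation exists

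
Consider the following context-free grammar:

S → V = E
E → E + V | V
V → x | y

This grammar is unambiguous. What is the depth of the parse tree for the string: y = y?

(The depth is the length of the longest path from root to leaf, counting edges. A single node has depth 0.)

3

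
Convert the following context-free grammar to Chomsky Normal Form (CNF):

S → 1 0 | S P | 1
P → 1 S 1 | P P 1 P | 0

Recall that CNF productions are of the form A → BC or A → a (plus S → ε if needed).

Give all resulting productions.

T1 → 1; T0 → 0; S → 1; P → 0; S → T1 T0; S → S P; P → T1 X0; X0 → S T1; P → P X1; X1 → P X2; X2 → T1 P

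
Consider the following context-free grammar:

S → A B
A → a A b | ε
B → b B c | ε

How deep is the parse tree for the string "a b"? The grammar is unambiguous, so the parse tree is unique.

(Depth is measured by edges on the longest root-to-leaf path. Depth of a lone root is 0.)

3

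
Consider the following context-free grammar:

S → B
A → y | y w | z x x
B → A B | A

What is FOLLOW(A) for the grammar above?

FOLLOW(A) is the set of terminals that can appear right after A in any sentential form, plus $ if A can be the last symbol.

We compute FOLLOW(A) using the standard algorithm.
FOLLOW(S) starts with {$}.
FIRST(A) = {y, z}
FIRST(B) = {y, z}
FIRST(S) = {y, z}
FOLLOW(A) = {$, y, z}
FOLLOW(B) = {$}
FOLLOW(S) = {$}
Therefore, FOLLOW(A) = {$, y, z}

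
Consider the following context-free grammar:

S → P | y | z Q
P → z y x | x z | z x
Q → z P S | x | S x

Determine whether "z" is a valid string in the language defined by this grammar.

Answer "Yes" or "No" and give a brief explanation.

No - no valid derivation exists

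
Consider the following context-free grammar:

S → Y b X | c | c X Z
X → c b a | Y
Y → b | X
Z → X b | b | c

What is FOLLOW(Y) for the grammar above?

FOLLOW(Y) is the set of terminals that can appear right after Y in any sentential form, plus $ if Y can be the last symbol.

We compute FOLLOW(Y) using the standard algorithm.
FOLLOW(S) starts with {$}.
FIRST(S) = {b, c}
FIRST(X) = {b, c}
FIRST(Y) = {b, c}
FIRST(Z) = {b, c}
FOLLOW(S) = {$}
FOLLOW(X) = {$, b, c}
FOLLOW(Y) = {$, b, c}
FOLLOW(Z) = {$}
Therefore, FOLLOW(Y) = {$, b, c}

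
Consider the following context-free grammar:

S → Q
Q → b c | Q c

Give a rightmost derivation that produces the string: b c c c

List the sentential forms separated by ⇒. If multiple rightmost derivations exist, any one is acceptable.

S ⇒ Q ⇒ Q c ⇒ Q c c ⇒ b c c c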